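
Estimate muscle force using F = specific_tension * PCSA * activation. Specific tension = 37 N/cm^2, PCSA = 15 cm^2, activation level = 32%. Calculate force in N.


F = sigma * PCSA * activation
F = 37 * 15 * 0.32
F = 177.6 N


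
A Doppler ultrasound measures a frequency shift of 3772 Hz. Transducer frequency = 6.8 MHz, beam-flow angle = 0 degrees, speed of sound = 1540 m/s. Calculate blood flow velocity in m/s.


v = fd * c / (2 * f0 * cos(theta))
v = 3772 * 1540 / (2 * 6.8000e+06 * cos(0))
v = 0.4271 m/s


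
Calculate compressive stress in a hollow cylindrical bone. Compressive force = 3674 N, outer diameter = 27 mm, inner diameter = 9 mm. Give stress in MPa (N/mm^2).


A = pi*(r_o^2 - r_i^2)
r_o = 13.5 mm, r_i = 4.5 mm
A = 508.938 mm^2
sigma = F/A = 3674 / 508.938
sigma = 7.219 MPa


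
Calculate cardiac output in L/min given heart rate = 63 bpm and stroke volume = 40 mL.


CO = HR * SV
CO = 63 * 40 / 1000
CO = 2.52 L/min


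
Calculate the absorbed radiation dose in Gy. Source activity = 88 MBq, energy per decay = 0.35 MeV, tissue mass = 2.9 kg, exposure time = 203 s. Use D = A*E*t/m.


A = 88 MBq = 8.8000e+07 Bq
E = 0.35 MeV = 5.607e-14 J
D = A*E*t/m = 8.8000e+07*5.607e-14*203/2.9
D = 3.4539e-04 Gy


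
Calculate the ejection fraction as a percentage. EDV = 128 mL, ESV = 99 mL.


SV = EDV - ESV = 128 - 99 = 29 mL
EF = SV/EDV * 100 = 29/128 * 100
EF = 22.66%


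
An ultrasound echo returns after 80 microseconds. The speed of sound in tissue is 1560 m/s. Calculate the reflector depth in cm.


depth = c * t / 2
t = 80 us = 8.0000e-05 s
depth = 1560 * 8.0000e-05 / 2
depth = 0.0624 m = 6.24 cm


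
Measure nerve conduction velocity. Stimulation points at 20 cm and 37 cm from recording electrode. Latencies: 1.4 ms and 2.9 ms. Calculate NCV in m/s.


Distance = (37 - 20) / 100 = 0.17 m
dt = (2.9 - 1.4) / 1000 = 0.0015 s
NCV = dist / dt = 113.3 m/s


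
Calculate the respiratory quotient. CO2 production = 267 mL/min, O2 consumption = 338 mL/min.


RQ = VCO2 / VO2
RQ = 267 / 338
RQ = 0.7899


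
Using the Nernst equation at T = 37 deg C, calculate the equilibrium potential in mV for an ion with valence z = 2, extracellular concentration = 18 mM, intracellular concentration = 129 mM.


E = (RT/(zF)) * ln(C_out/C_in)
T = 37 + 273.15 = 310.15 K
E = (8.314 * 310.15 / (2 * 96485)) * ln(18/129)
E = -26.32 mV


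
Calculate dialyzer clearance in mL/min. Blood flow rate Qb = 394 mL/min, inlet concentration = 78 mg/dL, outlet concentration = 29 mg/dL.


K = Qb * (Cb_in - Cb_out) / Cb_in
K = 394 * (78 - 29) / 78
K = 247.5 mL/min


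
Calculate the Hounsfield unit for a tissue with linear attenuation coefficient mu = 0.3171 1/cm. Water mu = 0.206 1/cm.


HU = ((mu_tissue - mu_water) / mu_water) * 1000
HU = ((0.3171 - 0.206) / 0.206) * 1000
HU = 539.3


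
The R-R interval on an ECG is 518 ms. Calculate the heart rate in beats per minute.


HR = 60 / RR_interval(s)
RR = 518 ms = 0.518 s
HR = 60 / 0.518 = 115.8 bpm


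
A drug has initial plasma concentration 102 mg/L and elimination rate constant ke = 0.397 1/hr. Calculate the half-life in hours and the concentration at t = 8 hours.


t_half = ln(2) / ke = 0.693147 / 0.397 = 1.746 hr
C(t) = C0 * exp(-ke*t) = 102 * exp(-0.397*8)
C(8) = 4.259 mg/L


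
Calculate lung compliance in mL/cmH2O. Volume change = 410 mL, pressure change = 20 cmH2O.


C = dV / dP
C = 410 / 20
C = 20.5 mL/cmH2O


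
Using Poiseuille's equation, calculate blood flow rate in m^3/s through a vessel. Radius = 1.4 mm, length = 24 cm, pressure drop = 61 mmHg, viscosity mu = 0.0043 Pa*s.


Q = pi*r^4*dP / (8*mu*L)
r = 0.0014 m, L = 0.24 m
dP = 61 mmHg = 8132.642 Pa
Q = 1.1888e-05 m^3/s


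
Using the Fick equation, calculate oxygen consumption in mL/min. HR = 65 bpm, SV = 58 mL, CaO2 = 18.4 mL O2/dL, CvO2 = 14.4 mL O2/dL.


CO = HR*SV = 65*58/1000 = 3.77 L/min
a-v O2 diff = 18.4 - 14.4 = 4 mL/dL
VO2 = CO * (CaO2-CvO2) * 10 dL/L
VO2 = 3.77 * 4 * 10
VO2 = 150.8 mL/min


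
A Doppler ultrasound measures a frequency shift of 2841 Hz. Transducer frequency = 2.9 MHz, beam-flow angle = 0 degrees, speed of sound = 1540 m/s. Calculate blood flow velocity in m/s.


v = fd * c / (2 * f0 * cos(theta))
v = 2841 * 1540 / (2 * 2.9000e+06 * cos(0))
v = 0.7543 m/s


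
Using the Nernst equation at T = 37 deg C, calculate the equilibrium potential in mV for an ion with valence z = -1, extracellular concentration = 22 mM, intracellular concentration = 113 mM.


E = (RT/(zF)) * ln(C_out/C_in)
T = 37 + 273.15 = 310.15 K
E = (8.314 * 310.15 / (-1 * 96485)) * ln(22/113)
E = 43.73 mV


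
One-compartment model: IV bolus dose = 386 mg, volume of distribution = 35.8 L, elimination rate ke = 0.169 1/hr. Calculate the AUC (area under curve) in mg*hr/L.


C0 = Dose/Vd = 386/35.8 = 10.7821 mg/L
AUC = C0/ke = 10.7821/0.169
AUC = 63.8 mg*hr/L


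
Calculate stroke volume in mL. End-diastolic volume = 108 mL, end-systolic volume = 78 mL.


SV = EDV - ESV
SV = 108 - 78
SV = 30 mL


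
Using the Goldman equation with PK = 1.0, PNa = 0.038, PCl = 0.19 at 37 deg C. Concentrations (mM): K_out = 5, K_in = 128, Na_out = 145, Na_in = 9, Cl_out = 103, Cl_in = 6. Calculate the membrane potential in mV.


Vm = (RT/F)*ln((PK*Ko + PNa*Nao + PCl*Cli)/(PK*Ki + PNa*Nai + PCl*Clo))
Numer = 11.65, Denom = 147.912
Vm = -67.92 mV


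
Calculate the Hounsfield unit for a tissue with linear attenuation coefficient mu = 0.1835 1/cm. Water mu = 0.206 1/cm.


HU = ((mu_tissue - mu_water) / mu_water) * 1000
HU = ((0.1835 - 0.206) / 0.206) * 1000
HU = -109.2


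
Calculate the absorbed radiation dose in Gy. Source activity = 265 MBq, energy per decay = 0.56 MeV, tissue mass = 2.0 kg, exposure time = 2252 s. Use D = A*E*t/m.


A = 265 MBq = 2.6500e+08 Bq
E = 0.56 MeV = 8.9712e-14 J
D = A*E*t/m = 2.6500e+08*8.9712e-14*2252/2.0
D = 0.02677 Gy


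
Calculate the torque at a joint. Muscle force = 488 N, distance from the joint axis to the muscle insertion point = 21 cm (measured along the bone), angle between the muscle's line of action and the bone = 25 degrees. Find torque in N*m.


Torque = F * d * sin(theta)   (moment arm = d*sin(theta))
d = 21 cm = 0.21 m
Torque = 488 * 0.21 * sin(25)
Torque = 43.31 N*m


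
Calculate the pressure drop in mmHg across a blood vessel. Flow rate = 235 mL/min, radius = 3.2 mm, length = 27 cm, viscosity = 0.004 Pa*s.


dP = 8*mu*L*Q / (pi*r^4)
Q = 235 mL/min = 3.91667e-06 m^3/s
dP = 102.726 Pa = 102.726 / 133.322 mmHg = 0.7705 mmHg


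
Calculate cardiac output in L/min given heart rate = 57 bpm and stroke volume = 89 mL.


CO = HR * SV
CO = 57 * 89 / 1000
CO = 5.073 L/min


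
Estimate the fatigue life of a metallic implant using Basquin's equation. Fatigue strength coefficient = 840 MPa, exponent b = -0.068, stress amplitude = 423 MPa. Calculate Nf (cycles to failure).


sigma_a = sigma_f' * (2Nf)^b
2Nf = (sigma_a/sigma_f')^(1/b)
2Nf = (423/840)^(1/-0.068)
2Nf = 24068.814
Nf = 1.203e+04


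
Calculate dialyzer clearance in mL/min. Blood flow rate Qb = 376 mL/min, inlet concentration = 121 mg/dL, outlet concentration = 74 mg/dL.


K = Qb * (Cb_in - Cb_out) / Cb_in
K = 376 * (121 - 74) / 121
K = 146 mL/min


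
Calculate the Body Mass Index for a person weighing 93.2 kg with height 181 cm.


BMI = weight / height^2
height = 181 cm = 1.81 m
BMI = 93.2 / 1.81^2
BMI = 28.45 kg/m^2


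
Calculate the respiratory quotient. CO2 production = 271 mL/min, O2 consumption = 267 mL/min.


RQ = VCO2 / VO2
RQ = 271 / 267
RQ = 1.015


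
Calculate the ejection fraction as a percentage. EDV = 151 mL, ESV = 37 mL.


SV = EDV - ESV = 151 - 37 = 114 mL
EF = SV/EDV * 100 = 114/151 * 100
EF = 75.5%


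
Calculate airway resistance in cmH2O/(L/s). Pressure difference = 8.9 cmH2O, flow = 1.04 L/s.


R = dP / flow
R = 8.9 / 1.04
R = 8.558 cmH2O/(L/s)


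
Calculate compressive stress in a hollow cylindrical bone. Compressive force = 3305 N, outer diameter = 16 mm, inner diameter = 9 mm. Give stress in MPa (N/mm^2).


A = pi*(r_o^2 - r_i^2)
r_o = 8 mm, r_i = 4.5 mm
A = 137.445 mm^2
sigma = F/A = 3305 / 137.445
sigma = 24.05 MPa


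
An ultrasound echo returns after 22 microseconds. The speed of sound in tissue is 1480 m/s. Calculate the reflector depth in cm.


depth = c * t / 2
t = 22 us = 2.2000e-05 s
depth = 1480 * 2.2000e-05 / 2
depth = 0.01628 m = 1.628 cm


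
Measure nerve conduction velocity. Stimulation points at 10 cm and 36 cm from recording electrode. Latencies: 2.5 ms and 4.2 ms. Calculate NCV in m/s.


Distance = (36 - 10) / 100 = 0.26 m
dt = (4.2 - 2.5) / 1000 = 0.0017 s
NCV = dist / dt = 152.9 m/s


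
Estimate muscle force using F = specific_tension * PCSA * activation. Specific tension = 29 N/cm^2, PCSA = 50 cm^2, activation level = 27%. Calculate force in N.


F = sigma * PCSA * activation
F = 29 * 50 * 0.27
F = 391.5 N


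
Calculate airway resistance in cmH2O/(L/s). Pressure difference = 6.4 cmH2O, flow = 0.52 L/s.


R = dP / flow
R = 6.4 / 0.52
R = 12.31 cmH2O/(L/s)


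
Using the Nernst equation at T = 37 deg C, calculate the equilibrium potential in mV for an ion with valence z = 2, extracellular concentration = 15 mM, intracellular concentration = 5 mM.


E = (RT/(zF)) * ln(C_out/C_in)
T = 37 + 273.15 = 310.15 K
E = (8.314 * 310.15 / (2 * 96485)) * ln(15/5)
E = 14.68 mV


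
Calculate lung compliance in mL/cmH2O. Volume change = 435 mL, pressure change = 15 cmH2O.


C = dV / dP
C = 435 / 15
C = 29 mL/cmH2O


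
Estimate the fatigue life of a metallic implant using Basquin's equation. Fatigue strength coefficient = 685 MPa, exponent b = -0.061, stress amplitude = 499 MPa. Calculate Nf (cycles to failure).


sigma_a = sigma_f' * (2Nf)^b
2Nf = (sigma_a/sigma_f')^(1/b)
2Nf = (499/685)^(1/-0.061)
2Nf = 180.12508
Nf = 90.06


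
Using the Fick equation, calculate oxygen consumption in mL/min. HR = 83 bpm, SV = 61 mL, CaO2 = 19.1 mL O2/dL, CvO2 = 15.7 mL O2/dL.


CO = HR*SV = 83*61/1000 = 5.063 L/min
a-v O2 diff = 19.1 - 15.7 = 3.4 mL/dL
VO2 = CO * (CaO2-CvO2) * 10 dL/L
VO2 = 5.063 * 3.4 * 10
VO2 = 172.1 mL/min


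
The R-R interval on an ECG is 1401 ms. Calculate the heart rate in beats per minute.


HR = 60 / RR_interval(s)
RR = 1401 ms = 1.401 s
HR = 60 / 1.401 = 42.83 bpm


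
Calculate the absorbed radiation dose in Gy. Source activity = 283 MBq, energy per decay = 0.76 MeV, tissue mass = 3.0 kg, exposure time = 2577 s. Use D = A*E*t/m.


A = 283 MBq = 2.8300e+08 Bq
E = 0.76 MeV = 1.21752e-13 J
D = A*E*t/m = 2.8300e+08*1.21752e-13*2577/3.0
D = 0.0296 Gy


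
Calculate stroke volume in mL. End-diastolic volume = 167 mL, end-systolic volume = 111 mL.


SV = EDV - ESV
SV = 167 - 111
SV = 56 mL


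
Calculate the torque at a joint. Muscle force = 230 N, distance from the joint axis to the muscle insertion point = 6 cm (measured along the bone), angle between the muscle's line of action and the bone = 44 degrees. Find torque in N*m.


Torque = F * d * sin(theta)   (moment arm = d*sin(theta))
d = 6 cm = 0.06 m
Torque = 230 * 0.06 * sin(44)
Torque = 9.586 N*m


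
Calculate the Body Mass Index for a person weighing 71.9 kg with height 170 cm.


BMI = weight / height^2
height = 170 cm = 1.7 m
BMI = 71.9 / 1.7^2
BMI = 24.88 kg/m^2


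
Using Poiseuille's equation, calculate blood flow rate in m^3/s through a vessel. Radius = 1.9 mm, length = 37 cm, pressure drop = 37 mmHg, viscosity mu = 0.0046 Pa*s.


Q = pi*r^4*dP / (8*mu*L)
r = 0.0019 m, L = 0.37 m
dP = 37 mmHg = 4932.914 Pa
Q = 1.4833e-05 m^3/s


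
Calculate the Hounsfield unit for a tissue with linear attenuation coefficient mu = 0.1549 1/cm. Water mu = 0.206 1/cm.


HU = ((mu_tissue - mu_water) / mu_water) * 1000
HU = ((0.1549 - 0.206) / 0.206) * 1000
HU = -248.1


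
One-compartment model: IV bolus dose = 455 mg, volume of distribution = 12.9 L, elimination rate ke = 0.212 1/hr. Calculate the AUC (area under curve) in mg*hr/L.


C0 = Dose/Vd = 455/12.9 = 35.2713 mg/L
AUC = C0/ke = 35.2713/0.212
AUC = 166.4 mg*hr/L


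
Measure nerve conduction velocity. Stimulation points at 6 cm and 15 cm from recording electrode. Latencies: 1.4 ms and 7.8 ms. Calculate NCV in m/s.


Distance = (15 - 6) / 100 = 0.09 m
dt = (7.8 - 1.4) / 1000 = 0.0064 s
NCV = dist / dt = 14.06 m/s


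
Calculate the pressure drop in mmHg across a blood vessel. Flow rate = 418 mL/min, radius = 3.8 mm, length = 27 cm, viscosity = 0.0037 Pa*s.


dP = 8*mu*L*Q / (pi*r^4)
Q = 418 mL/min = 6.96667e-06 m^3/s
dP = 84.9956 Pa = 84.9956 / 133.322 mmHg = 0.6375 mmHg


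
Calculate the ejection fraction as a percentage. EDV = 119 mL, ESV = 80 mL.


SV = EDV - ESV = 119 - 80 = 39 mL
EF = SV/EDV * 100 = 39/119 * 100
EF = 32.77%


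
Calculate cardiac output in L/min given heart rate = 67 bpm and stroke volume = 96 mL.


CO = HR * SV
CO = 67 * 96 / 1000
CO = 6.432 L/min


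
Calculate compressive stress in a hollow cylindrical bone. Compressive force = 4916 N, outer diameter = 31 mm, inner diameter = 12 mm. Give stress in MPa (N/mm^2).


A = pi*(r_o^2 - r_i^2)
r_o = 15.5 mm, r_i = 6 mm
A = 641.67 mm^2
sigma = F/A = 4916 / 641.67
sigma = 7.661 MPa


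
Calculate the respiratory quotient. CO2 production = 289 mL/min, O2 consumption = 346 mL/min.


RQ = VCO2 / VO2
RQ = 289 / 346
RQ = 0.8353


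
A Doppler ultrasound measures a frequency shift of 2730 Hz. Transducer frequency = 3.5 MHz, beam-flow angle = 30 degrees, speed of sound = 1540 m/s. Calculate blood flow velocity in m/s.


v = fd * c / (2 * f0 * cos(theta))
v = 2730 * 1540 / (2 * 3.5000e+06 * cos(30))
v = 0.6935 m/s


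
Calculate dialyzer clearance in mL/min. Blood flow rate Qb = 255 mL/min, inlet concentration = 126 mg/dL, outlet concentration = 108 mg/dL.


K = Qb * (Cb_in - Cb_out) / Cb_in
K = 255 * (126 - 108) / 126
K = 36.43 mL/min


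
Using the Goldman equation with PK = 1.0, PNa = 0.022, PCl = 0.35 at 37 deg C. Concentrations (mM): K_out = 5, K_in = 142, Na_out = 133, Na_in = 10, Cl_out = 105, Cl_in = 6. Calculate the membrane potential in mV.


Vm = (RT/F)*ln((PK*Ko + PNa*Nao + PCl*Cli)/(PK*Ki + PNa*Nai + PCl*Clo))
Numer = 10.026, Denom = 178.97
Vm = -77.02 mV


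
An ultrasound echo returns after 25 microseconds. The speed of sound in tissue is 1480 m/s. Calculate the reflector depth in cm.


depth = c * t / 2
t = 25 us = 2.5000e-05 s
depth = 1480 * 2.5000e-05 / 2
depth = 0.0185 m = 1.85 cm


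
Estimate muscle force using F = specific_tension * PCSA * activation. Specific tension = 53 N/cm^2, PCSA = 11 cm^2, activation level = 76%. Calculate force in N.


F = sigma * PCSA * activation
F = 53 * 11 * 0.76
F = 443.1 N


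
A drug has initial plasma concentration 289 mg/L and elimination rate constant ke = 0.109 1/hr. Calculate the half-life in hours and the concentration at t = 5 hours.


t_half = ln(2) / ke = 0.693147 / 0.109 = 6.359 hr
C(t) = C0 * exp(-ke*t) = 289 * exp(-0.109*5)
C(5) = 167.6 mg/L


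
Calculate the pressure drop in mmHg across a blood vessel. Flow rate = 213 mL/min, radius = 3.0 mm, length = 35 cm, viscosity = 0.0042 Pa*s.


dP = 8*mu*L*Q / (pi*r^4)
Q = 213 mL/min = 3.55e-06 m^3/s
dP = 164.059 Pa = 164.059 / 133.322 mmHg = 1.231 mmHg


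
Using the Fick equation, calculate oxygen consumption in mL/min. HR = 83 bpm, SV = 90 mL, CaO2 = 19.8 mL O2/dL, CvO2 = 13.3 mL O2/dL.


CO = HR*SV = 83*90/1000 = 7.47 L/min
a-v O2 diff = 19.8 - 13.3 = 6.5 mL/dL
VO2 = CO * (CaO2-CvO2) * 10 dL/L
VO2 = 7.47 * 6.5 * 10
VO2 = 485.6 mL/min


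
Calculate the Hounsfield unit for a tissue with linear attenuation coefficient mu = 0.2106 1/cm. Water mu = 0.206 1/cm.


HU = ((mu_tissue - mu_water) / mu_water) * 1000
HU = ((0.2106 - 0.206) / 0.206) * 1000
HU = 22.33


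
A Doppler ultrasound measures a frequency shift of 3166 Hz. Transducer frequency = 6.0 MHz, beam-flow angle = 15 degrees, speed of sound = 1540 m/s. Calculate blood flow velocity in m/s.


v = fd * c / (2 * f0 * cos(theta))
v = 3166 * 1540 / (2 * 6.0000e+06 * cos(15))
v = 0.4206 m/s


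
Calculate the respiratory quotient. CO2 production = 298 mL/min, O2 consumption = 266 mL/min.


RQ = VCO2 / VO2
RQ = 298 / 266
RQ = 1.12


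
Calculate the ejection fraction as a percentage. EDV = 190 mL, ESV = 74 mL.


SV = EDV - ESV = 190 - 74 = 116 mL
EF = SV/EDV * 100 = 116/190 * 100
EF = 61.05%


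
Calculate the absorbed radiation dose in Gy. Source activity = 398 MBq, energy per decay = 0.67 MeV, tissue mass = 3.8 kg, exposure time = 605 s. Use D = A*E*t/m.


A = 398 MBq = 3.9800e+08 Bq
E = 0.67 MeV = 1.07334e-13 J
D = A*E*t/m = 3.9800e+08*1.07334e-13*605/3.8
D = 0.006801 Gy


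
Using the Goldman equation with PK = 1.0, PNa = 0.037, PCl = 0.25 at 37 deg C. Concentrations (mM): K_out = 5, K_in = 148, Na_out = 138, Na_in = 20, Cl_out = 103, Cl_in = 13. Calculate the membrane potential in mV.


Vm = (RT/F)*ln((PK*Ko + PNa*Nao + PCl*Cli)/(PK*Ki + PNa*Nai + PCl*Clo))
Numer = 13.356, Denom = 174.49
Vm = -68.68 mV


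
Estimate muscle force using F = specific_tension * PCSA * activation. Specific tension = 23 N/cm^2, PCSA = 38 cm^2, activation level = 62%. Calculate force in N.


F = sigma * PCSA * activation
F = 23 * 38 * 0.62
F = 541.9 N


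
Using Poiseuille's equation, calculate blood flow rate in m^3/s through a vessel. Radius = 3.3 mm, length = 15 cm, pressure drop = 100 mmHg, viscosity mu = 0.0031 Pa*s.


Q = pi*r^4*dP / (8*mu*L)
r = 0.0033 m, L = 0.15 m
dP = 100 mmHg = 13332.2 Pa
Q = 0.001335 m^3/s


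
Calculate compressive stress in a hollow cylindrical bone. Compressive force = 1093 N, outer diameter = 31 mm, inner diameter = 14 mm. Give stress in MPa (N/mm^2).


A = pi*(r_o^2 - r_i^2)
r_o = 15.5 mm, r_i = 7 mm
A = 600.83 mm^2
sigma = F/A = 1093 / 600.83
sigma = 1.819 MPa


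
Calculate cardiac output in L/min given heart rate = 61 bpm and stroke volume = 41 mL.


CO = HR * SV
CO = 61 * 41 / 1000
CO = 2.501 L/min


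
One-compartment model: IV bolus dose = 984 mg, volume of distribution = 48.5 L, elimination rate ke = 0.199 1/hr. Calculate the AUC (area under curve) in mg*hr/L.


C0 = Dose/Vd = 984/48.5 = 20.2887 mg/L
AUC = C0/ke = 20.2887/0.199
AUC = 102 mg*hr/L


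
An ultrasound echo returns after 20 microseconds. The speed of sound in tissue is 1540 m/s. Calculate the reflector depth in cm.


depth = c * t / 2
t = 20 us = 2.0000e-05 s
depth = 1540 * 2.0000e-05 / 2
depth = 0.0154 m = 1.54 cm


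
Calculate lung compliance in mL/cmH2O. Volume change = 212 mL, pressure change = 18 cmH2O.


C = dV / dP
C = 212 / 18
C = 11.78 mL/cmH2O


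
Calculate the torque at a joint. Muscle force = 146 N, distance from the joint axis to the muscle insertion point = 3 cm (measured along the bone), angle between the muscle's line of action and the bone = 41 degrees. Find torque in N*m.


Torque = F * d * sin(theta)   (moment arm = d*sin(theta))
d = 3 cm = 0.03 m
Torque = 146 * 0.03 * sin(41)
Torque = 2.874 N*m


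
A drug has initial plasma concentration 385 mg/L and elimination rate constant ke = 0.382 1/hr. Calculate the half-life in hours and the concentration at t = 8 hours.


t_half = ln(2) / ke = 0.693147 / 0.382 = 1.815 hr
C(t) = C0 * exp(-ke*t) = 385 * exp(-0.382*8)
C(8) = 18.12 mg/L


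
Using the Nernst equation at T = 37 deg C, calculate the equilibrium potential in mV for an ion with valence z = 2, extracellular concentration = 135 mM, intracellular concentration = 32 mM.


E = (RT/(zF)) * ln(C_out/C_in)
T = 37 + 273.15 = 310.15 K
E = (8.314 * 310.15 / (2 * 96485)) * ln(135/32)
E = 19.24 mV


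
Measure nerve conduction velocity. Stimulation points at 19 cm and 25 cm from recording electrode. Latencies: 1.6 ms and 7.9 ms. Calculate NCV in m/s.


Distance = (25 - 19) / 100 = 0.06 m
dt = (7.9 - 1.6) / 1000 = 0.0063 s
NCV = dist / dt = 9.524 m/s


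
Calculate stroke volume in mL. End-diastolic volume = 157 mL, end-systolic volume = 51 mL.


SV = EDV - ESV
SV = 157 - 51
SV = 106 mL


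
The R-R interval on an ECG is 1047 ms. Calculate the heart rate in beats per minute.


HR = 60 / RR_interval(s)
RR = 1047 ms = 1.047 s
HR = 60 / 1.047 = 57.31 bpm


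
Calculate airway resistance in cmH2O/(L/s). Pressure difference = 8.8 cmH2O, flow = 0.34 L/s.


R = dP / flow
R = 8.8 / 0.34
R = 25.88 cmH2O/(L/s)


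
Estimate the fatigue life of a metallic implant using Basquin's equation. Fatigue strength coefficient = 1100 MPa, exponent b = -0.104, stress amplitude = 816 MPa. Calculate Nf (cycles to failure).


sigma_a = sigma_f' * (2Nf)^b
2Nf = (sigma_a/sigma_f')^(1/b)
2Nf = (816/1100)^(1/-0.104)
2Nf = 17.666059
Nf = 8.833


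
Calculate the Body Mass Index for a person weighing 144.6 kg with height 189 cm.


BMI = weight / height^2
height = 189 cm = 1.89 m
BMI = 144.6 / 1.89^2
BMI = 40.48 kg/m^2


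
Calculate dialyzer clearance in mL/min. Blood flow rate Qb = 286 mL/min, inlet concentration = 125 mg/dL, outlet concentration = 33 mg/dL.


K = Qb * (Cb_in - Cb_out) / Cb_in
K = 286 * (125 - 33) / 125
K = 210.5 mL/min


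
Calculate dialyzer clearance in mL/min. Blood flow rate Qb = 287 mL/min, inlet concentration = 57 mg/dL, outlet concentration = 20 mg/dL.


K = Qb * (Cb_in - Cb_out) / Cb_in
K = 287 * (57 - 20) / 57
K = 186.3 mL/min


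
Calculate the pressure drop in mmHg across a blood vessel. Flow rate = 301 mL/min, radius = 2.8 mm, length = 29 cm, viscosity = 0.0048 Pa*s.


dP = 8*mu*L*Q / (pi*r^4)
Q = 301 mL/min = 5.01667e-06 m^3/s
dP = 289.31 Pa = 289.31 / 133.322 mmHg = 2.17 mmHg


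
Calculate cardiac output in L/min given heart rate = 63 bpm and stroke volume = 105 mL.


CO = HR * SV
CO = 63 * 105 / 1000
CO = 6.615 L/min


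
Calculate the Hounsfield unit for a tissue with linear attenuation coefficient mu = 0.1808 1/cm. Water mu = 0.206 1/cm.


HU = ((mu_tissue - mu_water) / mu_water) * 1000
HU = ((0.1808 - 0.206) / 0.206) * 1000
HU = -122.3


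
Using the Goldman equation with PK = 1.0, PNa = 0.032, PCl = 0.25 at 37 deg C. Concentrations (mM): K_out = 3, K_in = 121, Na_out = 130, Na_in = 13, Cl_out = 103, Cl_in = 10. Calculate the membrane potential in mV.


Vm = (RT/F)*ln((PK*Ko + PNa*Nao + PCl*Cli)/(PK*Ki + PNa*Nai + PCl*Clo))
Numer = 9.66, Denom = 147.166
Vm = -72.79 mV


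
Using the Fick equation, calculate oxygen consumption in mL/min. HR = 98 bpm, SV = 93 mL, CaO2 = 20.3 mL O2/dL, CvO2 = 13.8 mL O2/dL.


CO = HR*SV = 98*93/1000 = 9.114 L/min
a-v O2 diff = 20.3 - 13.8 = 6.5 mL/dL
VO2 = CO * (CaO2-CvO2) * 10 dL/L
VO2 = 9.114 * 6.5 * 10
VO2 = 592.4 mL/min


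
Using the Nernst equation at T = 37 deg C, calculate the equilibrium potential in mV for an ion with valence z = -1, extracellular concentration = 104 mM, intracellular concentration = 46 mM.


E = (RT/(zF)) * ln(C_out/C_in)
T = 37 + 273.15 = 310.15 K
E = (8.314 * 310.15 / (-1 * 96485)) * ln(104/46)
E = -21.8 mV


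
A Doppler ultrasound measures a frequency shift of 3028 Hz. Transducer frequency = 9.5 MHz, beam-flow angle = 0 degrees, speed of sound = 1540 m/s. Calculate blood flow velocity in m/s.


v = fd * c / (2 * f0 * cos(theta))
v = 3028 * 1540 / (2 * 9.5000e+06 * cos(0))
v = 0.2454 m/s


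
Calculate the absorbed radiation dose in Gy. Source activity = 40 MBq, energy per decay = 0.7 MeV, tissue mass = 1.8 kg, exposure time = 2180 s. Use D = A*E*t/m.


A = 40 MBq = 4.0000e+07 Bq
E = 0.7 MeV = 1.1214e-13 J
D = A*E*t/m = 4.0000e+07*1.1214e-13*2180/1.8
D = 0.005433 Gy


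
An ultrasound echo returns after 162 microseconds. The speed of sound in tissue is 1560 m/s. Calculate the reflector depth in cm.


depth = c * t / 2
t = 162 us = 1.6200e-04 s
depth = 1560 * 1.6200e-04 / 2
depth = 0.12636 m = 12.636 cm


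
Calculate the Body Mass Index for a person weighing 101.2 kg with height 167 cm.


BMI = weight / height^2
height = 167 cm = 1.67 m
BMI = 101.2 / 1.67^2
BMI = 36.29 kg/m^2


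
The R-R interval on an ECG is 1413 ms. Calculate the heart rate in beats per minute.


HR = 60 / RR_interval(s)
RR = 1413 ms = 1.413 s
HR = 60 / 1.413 = 42.46 bpm


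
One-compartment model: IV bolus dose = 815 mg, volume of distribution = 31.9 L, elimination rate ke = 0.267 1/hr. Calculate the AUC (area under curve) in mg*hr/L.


C0 = Dose/Vd = 815/31.9 = 25.5486 mg/L
AUC = C0/ke = 25.5486/0.267
AUC = 95.69 mg*hr/L


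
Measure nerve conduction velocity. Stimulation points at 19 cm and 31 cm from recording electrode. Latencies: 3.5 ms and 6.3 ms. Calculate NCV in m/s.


Distance = (31 - 19) / 100 = 0.12 m
dt = (6.3 - 3.5) / 1000 = 0.0028 s
NCV = dist / dt = 42.86 m/s


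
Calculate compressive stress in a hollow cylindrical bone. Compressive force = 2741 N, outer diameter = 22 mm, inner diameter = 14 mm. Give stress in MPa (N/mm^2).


A = pi*(r_o^2 - r_i^2)
r_o = 11 mm, r_i = 7 mm
A = 226.195 mm^2
sigma = F/A = 2741 / 226.195
sigma = 12.12 MPa


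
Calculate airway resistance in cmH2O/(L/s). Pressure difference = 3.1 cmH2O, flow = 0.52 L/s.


R = dP / flow
R = 3.1 / 0.52
R = 5.962 cmH2O/(L/s)


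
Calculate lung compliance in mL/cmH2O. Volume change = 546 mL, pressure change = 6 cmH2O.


C = dV / dP
C = 546 / 6
C = 91 mL/cmH2O


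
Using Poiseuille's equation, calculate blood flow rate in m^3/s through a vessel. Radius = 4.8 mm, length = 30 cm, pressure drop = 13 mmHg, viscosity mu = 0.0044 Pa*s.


Q = pi*r^4*dP / (8*mu*L)
r = 0.0048 m, L = 0.3 m
dP = 13 mmHg = 1733.186 Pa
Q = 2.7371e-04 m^3/s


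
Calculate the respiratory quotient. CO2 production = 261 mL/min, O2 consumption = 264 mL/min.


RQ = VCO2 / VO2
RQ = 261 / 264
RQ = 0.9886


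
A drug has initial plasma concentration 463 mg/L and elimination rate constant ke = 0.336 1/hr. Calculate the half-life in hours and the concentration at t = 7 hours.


t_half = ln(2) / ke = 0.693147 / 0.336 = 2.063 hr
C(t) = C0 * exp(-ke*t) = 463 * exp(-0.336*7)
C(7) = 44.07 mg/L


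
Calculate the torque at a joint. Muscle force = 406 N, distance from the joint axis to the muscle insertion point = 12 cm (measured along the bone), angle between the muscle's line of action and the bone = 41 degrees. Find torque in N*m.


Torque = F * d * sin(theta)   (moment arm = d*sin(theta))
d = 12 cm = 0.12 m
Torque = 406 * 0.12 * sin(41)
Torque = 31.96 N*m


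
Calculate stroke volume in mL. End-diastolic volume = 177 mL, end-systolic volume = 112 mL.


SV = EDV - ESV
SV = 177 - 112
SV = 65 mL


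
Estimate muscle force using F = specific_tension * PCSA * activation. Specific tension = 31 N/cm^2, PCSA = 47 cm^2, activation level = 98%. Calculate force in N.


F = sigma * PCSA * activation
F = 31 * 47 * 0.98
F = 1428 N


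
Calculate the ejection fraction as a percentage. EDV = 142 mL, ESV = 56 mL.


SV = EDV - ESV = 142 - 56 = 86 mL
EF = SV/EDV * 100 = 86/142 * 100
EF = 60.56%


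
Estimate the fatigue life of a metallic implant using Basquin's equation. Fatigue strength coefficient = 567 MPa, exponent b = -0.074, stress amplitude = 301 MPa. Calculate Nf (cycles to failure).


sigma_a = sigma_f' * (2Nf)^b
2Nf = (sigma_a/sigma_f')^(1/b)
2Nf = (301/567)^(1/-0.074)
2Nf = 5205.2314
Nf = 2603


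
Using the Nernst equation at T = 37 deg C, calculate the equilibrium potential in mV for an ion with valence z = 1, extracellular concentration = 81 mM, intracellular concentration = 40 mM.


E = (RT/(zF)) * ln(C_out/C_in)
T = 37 + 273.15 = 310.15 K
E = (8.314 * 310.15 / (1 * 96485)) * ln(81/40)
E = 18.86 mV


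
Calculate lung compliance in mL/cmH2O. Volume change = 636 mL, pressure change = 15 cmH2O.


C = dV / dP
C = 636 / 15
C = 42.4 mL/cmH2O


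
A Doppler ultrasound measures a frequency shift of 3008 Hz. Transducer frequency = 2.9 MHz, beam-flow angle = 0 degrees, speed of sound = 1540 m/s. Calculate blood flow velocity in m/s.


v = fd * c / (2 * f0 * cos(theta))
v = 3008 * 1540 / (2 * 2.9000e+06 * cos(0))
v = 0.7987 m/s


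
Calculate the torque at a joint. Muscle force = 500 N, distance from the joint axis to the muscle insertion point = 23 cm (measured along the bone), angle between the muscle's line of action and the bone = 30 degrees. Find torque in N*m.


Torque = F * d * sin(theta)   (moment arm = d*sin(theta))
d = 23 cm = 0.23 m
Torque = 500 * 0.23 * sin(30)
Torque = 57.5 N*m


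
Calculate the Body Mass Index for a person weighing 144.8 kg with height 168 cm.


BMI = weight / height^2
height = 168 cm = 1.68 m
BMI = 144.8 / 1.68^2
BMI = 51.3 kg/m^2


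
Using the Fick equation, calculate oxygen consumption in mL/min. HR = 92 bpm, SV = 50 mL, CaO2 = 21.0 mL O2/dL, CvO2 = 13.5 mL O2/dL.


CO = HR*SV = 92*50/1000 = 4.6 L/min
a-v O2 diff = 21.0 - 13.5 = 7.5 mL/dL
VO2 = CO * (CaO2-CvO2) * 10 dL/L
VO2 = 4.6 * 7.5 * 10
VO2 = 345 mL/min


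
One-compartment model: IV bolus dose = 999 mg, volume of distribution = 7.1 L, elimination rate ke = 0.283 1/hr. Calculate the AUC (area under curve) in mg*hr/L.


C0 = Dose/Vd = 999/7.1 = 140.704 mg/L
AUC = C0/ke = 140.704/0.283
AUC = 497.2 mg*hr/L


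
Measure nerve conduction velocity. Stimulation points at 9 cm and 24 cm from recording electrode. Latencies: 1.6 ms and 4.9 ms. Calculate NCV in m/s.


Distance = (24 - 9) / 100 = 0.15 m
dt = (4.9 - 1.6) / 1000 = 0.0033 s
NCV = dist / dt = 45.45 m/s


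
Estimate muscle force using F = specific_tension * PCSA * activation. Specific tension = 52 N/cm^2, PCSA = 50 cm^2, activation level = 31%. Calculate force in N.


F = sigma * PCSA * activation
F = 52 * 50 * 0.31
F = 806 N


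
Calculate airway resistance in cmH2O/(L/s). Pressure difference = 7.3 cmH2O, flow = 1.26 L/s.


R = dP / flow
R = 7.3 / 1.26
R = 5.794 cmH2O/(L/s)


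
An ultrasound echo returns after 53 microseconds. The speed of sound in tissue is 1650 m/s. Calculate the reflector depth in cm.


depth = c * t / 2
t = 53 us = 5.3000e-05 s
depth = 1650 * 5.3000e-05 / 2
depth = 0.043725 m = 4.3725 cm


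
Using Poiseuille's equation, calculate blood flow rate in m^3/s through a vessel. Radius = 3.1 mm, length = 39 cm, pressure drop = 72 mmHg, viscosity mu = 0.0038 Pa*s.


Q = pi*r^4*dP / (8*mu*L)
r = 0.0031 m, L = 0.39 m
dP = 72 mmHg = 9599.184 Pa
Q = 2.3491e-04 m^3/s


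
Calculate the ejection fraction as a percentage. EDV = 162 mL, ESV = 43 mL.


SV = EDV - ESV = 162 - 43 = 119 mL
EF = SV/EDV * 100 = 119/162 * 100
EF = 73.46%


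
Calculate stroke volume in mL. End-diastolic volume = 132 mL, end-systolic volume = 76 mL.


SV = EDV - ESV
SV = 132 - 76
SV = 56 mL


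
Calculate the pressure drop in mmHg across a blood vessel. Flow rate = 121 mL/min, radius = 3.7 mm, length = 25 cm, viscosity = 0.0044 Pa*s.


dP = 8*mu*L*Q / (pi*r^4)
Q = 121 mL/min = 2.01667e-06 m^3/s
dP = 30.1412 Pa = 30.1412 / 133.322 mmHg = 0.2261 mmHg


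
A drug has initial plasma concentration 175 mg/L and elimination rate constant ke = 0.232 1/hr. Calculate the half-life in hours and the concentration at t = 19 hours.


t_half = ln(2) / ke = 0.693147 / 0.232 = 2.988 hr
C(t) = C0 * exp(-ke*t) = 175 * exp(-0.232*19)
C(19) = 2.131 mg/L


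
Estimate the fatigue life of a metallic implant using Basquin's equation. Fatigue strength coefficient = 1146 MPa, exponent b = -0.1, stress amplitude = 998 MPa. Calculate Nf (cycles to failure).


sigma_a = sigma_f' * (2Nf)^b
2Nf = (sigma_a/sigma_f')^(1/b)
2Nf = (998/1146)^(1/-0.1)
2Nf = 3.9860318
Nf = 1.993


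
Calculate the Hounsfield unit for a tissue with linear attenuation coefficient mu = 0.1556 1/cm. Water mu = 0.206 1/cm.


HU = ((mu_tissue - mu_water) / mu_water) * 1000
HU = ((0.1556 - 0.206) / 0.206) * 1000
HU = -244.7


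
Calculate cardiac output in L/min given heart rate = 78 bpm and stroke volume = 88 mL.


CO = HR * SV
CO = 78 * 88 / 1000
CO = 6.864 L/min


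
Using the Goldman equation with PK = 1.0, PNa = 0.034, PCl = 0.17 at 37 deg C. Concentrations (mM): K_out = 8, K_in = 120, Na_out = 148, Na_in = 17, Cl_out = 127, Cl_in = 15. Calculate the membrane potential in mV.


Vm = (RT/F)*ln((PK*Ko + PNa*Nao + PCl*Cli)/(PK*Ki + PNa*Nai + PCl*Clo))
Numer = 15.582, Denom = 142.168
Vm = -59.09 mV


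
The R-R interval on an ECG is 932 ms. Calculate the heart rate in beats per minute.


HR = 60 / RR_interval(s)
RR = 932 ms = 0.932 s
HR = 60 / 0.932 = 64.38 bpm


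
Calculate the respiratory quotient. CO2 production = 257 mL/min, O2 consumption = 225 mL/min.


RQ = VCO2 / VO2
RQ = 257 / 225
RQ = 1.142


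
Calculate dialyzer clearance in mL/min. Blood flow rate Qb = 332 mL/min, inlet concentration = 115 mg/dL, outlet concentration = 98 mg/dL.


K = Qb * (Cb_in - Cb_out) / Cb_in
K = 332 * (115 - 98) / 115
K = 49.08 mL/min


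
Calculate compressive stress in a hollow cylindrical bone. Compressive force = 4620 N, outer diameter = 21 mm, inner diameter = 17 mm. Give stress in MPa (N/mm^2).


A = pi*(r_o^2 - r_i^2)
r_o = 10.5 mm, r_i = 8.5 mm
A = 119.381 mm^2
sigma = F/A = 4620 / 119.381
sigma = 38.7 MPa


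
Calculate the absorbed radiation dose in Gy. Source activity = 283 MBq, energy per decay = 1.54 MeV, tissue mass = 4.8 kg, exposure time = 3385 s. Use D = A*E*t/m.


A = 283 MBq = 2.8300e+08 Bq
E = 1.54 MeV = 2.46708e-13 J
D = A*E*t/m = 2.8300e+08*2.46708e-13*3385/4.8
D = 0.04924 Gy


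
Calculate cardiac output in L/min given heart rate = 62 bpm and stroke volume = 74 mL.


CO = HR * SV
CO = 62 * 74 / 1000
CO = 4.588 L/min


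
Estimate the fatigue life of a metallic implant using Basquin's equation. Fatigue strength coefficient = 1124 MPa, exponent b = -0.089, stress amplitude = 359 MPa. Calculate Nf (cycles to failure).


sigma_a = sigma_f' * (2Nf)^b
2Nf = (sigma_a/sigma_f')^(1/b)
2Nf = (359/1124)^(1/-0.089)
2Nf = 370976.82
Nf = 1.855e+05


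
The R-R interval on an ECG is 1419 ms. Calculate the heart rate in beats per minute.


HR = 60 / RR_interval(s)
RR = 1419 ms = 1.419 s
HR = 60 / 1.419 = 42.28 bpm


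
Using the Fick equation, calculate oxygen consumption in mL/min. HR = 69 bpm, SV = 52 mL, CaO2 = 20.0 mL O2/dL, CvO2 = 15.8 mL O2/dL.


CO = HR*SV = 69*52/1000 = 3.588 L/min
a-v O2 diff = 20.0 - 15.8 = 4.2 mL/dL
VO2 = CO * (CaO2-CvO2) * 10 dL/L
VO2 = 3.588 * 4.2 * 10
VO2 = 150.7 mL/min


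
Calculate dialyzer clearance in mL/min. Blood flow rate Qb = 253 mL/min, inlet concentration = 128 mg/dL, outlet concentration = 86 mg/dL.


K = Qb * (Cb_in - Cb_out) / Cb_in
K = 253 * (128 - 86) / 128
K = 83.02 mL/min


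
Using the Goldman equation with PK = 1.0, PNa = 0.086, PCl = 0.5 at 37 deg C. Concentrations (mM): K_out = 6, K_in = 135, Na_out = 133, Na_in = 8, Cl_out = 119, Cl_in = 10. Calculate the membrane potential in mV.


Vm = (RT/F)*ln((PK*Ko + PNa*Nao + PCl*Cli)/(PK*Ki + PNa*Nai + PCl*Clo))
Numer = 22.438, Denom = 195.188
Vm = -57.81 mV


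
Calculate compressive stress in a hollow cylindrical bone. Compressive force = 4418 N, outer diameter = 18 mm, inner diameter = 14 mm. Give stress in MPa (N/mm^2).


A = pi*(r_o^2 - r_i^2)
r_o = 9 mm, r_i = 7 mm
A = 100.531 mm^2
sigma = F/A = 4418 / 100.531
sigma = 43.95 MPa


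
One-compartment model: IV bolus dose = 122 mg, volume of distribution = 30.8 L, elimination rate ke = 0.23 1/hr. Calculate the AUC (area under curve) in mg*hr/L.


C0 = Dose/Vd = 122/30.8 = 3.96104 mg/L
AUC = C0/ke = 3.96104/0.23
AUC = 17.22 mg*hr/L


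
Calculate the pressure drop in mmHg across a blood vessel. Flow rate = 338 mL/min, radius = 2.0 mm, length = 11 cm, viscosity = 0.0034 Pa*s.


dP = 8*mu*L*Q / (pi*r^4)
Q = 338 mL/min = 5.63333e-06 m^3/s
dP = 335.318 Pa = 335.318 / 133.322 mmHg = 2.515 mmHg


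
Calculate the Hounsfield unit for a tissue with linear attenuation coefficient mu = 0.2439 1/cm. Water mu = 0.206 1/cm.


HU = ((mu_tissue - mu_water) / mu_water) * 1000
HU = ((0.2439 - 0.206) / 0.206) * 1000
HU = 184


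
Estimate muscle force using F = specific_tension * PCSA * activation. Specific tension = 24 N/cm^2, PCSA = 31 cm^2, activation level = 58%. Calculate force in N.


F = sigma * PCSA * activation
F = 24 * 31 * 0.58
F = 431.5 N


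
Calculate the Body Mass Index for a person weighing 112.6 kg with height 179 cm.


BMI = weight / height^2
height = 179 cm = 1.79 m
BMI = 112.6 / 1.79^2
BMI = 35.14 kg/m^2


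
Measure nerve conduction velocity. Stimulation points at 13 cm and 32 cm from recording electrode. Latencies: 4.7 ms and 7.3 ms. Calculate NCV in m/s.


Distance = (32 - 13) / 100 = 0.19 m
dt = (7.3 - 4.7) / 1000 = 0.0026 s
NCV = dist / dt = 73.08 m/s


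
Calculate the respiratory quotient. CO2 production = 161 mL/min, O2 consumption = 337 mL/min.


RQ = VCO2 / VO2
RQ = 161 / 337
RQ = 0.4777


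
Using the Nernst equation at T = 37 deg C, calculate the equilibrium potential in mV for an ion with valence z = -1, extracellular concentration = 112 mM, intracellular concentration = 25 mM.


E = (RT/(zF)) * ln(C_out/C_in)
T = 37 + 273.15 = 310.15 K
E = (8.314 * 310.15 / (-1 * 96485)) * ln(112/25)
E = -40.08 mV


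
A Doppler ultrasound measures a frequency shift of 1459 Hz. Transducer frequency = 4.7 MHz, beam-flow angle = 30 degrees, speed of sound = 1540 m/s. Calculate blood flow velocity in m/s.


v = fd * c / (2 * f0 * cos(theta))
v = 1459 * 1540 / (2 * 4.7000e+06 * cos(30))
v = 0.276 m/s


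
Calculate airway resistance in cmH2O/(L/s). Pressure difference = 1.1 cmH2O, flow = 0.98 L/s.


R = dP / flow
R = 1.1 / 0.98
R = 1.122 cmH2O/(L/s)


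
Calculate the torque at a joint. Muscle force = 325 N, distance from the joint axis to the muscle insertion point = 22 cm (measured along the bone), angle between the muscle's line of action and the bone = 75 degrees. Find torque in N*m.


Torque = F * d * sin(theta)   (moment arm = d*sin(theta))
d = 22 cm = 0.22 m
Torque = 325 * 0.22 * sin(75)
Torque = 69.06 N*m


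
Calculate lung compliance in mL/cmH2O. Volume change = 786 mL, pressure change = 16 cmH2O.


C = dV / dP
C = 786 / 16
C = 49.12 mL/cmH2O


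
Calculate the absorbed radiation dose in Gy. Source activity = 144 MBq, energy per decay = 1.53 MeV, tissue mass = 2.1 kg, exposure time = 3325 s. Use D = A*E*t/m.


A = 144 MBq = 1.4400e+08 Bq
E = 1.53 MeV = 2.45106e-13 J
D = A*E*t/m = 1.4400e+08*2.45106e-13*3325/2.1
D = 0.05588 Gy


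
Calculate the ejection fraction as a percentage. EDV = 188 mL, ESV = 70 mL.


SV = EDV - ESV = 188 - 70 = 118 mL
EF = SV/EDV * 100 = 118/188 * 100
EF = 62.77%


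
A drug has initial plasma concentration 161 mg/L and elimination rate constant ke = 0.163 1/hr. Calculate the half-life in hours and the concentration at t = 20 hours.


t_half = ln(2) / ke = 0.693147 / 0.163 = 4.252 hr
C(t) = C0 * exp(-ke*t) = 161 * exp(-0.163*20)
C(20) = 6.181 mg/L


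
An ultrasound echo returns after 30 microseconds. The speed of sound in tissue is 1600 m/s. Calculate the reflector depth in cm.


depth = c * t / 2
t = 30 us = 3.0000e-05 s
depth = 1600 * 3.0000e-05 / 2
depth = 0.024 m = 2.4 cm


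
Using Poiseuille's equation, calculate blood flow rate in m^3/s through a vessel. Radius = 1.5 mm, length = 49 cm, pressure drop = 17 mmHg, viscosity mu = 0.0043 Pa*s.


Q = pi*r^4*dP / (8*mu*L)
r = 0.0015 m, L = 0.49 m
dP = 17 mmHg = 2266.474 Pa
Q = 2.1385e-06 m^3/s


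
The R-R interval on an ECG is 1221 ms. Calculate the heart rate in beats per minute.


HR = 60 / RR_interval(s)
RR = 1221 ms = 1.221 s
HR = 60 / 1.221 = 49.14 bpm


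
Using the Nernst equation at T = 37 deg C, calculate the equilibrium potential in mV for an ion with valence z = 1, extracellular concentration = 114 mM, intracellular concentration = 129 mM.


E = (RT/(zF)) * ln(C_out/C_in)
T = 37 + 273.15 = 310.15 K
E = (8.314 * 310.15 / (1 * 96485)) * ln(114/129)
E = -3.304 mV
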